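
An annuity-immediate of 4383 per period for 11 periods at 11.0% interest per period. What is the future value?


FV = PMT * ((1+i)^n - 1) / i
= 4383 * ((1.11)^11 - 1) / 0.11
= 4383 * (3.151757 - 1) / 0.11
= 85737.7475


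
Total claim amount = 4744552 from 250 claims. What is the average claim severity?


severity = total / number
= 4744552 / 250
= 18978.208


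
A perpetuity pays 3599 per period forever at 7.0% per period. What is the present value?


PV = PMT / i
= 3599 / 0.07
= 51414.2857


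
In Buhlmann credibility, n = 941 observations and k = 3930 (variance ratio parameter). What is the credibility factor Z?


Z = n / (n + k)
= 941 / (941 + 3930)
= 941 / 4871
= 0.1932


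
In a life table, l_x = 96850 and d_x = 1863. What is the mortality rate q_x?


q_x = d_x / l_x
= 1863 / 96850
= 0.0192


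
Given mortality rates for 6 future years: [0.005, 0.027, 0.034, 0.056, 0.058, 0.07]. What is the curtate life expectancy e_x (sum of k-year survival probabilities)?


e_x = sum_{k=1}^{n} k_p_x
k_p_x values:
  1_p_x = 0.995
  2_p_x = 0.968135
  3_p_x = 0.935218
  4_p_x = 0.882846
  5_p_x = 0.831641
  6_p_x = 0.773426
e_x = 5.3863


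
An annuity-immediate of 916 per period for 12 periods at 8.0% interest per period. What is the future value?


FV = PMT * ((1+i)^n - 1) / i
= 916 * ((1.08)^12 - 1) / 0.08
= 916 * (2.51817 - 1) / 0.08
= 17383.0478


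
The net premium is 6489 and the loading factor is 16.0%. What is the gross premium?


Gross = net * (1 + loading)
= 6489 * (1 + 0.16)
= 6489 * 1.16
= 7527.24


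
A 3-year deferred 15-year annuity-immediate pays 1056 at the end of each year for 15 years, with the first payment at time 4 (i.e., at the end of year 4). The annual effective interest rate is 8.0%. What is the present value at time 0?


PV at time 3 of the 15-year annuity-immediate:
a_n = 1056 * (1-(1+0.08)^(-15))/0.08 = 9038.8095
Discount back 3 years to time 0:
PV = 9038.8095 * (1+0.08)^(-3)
= 9038.8095 * 0.793832
= 7175.2984


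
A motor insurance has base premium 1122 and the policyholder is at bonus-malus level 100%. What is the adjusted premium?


adjusted = base * BM_level / 100
= 1122 * 100 / 100
= 1122 * 1.0
= 1122.0


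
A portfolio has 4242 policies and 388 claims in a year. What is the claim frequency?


frequency = claims / policies
= 388 / 4242
= 0.0915


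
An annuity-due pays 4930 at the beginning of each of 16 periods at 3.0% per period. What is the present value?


PV_due = PMT * (1-(1+i)^(-n))/i * (1+i)
PV_immediate = 61926.233
PV_due = 61926.233 * 1.03
= 63784.02


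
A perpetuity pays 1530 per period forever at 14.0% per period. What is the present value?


PV = PMT / i
= 1530 / 0.14
= 10928.5714


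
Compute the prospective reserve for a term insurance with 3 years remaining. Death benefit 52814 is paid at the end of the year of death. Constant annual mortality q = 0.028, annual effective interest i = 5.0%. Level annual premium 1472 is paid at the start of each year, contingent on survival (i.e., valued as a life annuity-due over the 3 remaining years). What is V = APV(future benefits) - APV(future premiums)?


v = 1/(1+i) = 0.952381
APV(future benefits) per unit = sum_{k=0}^{2} k_p_x * q * v^(k+1) = 0.074204
APV(future benefits) = 52814 * 0.074204 = 3919.0259
Life annuity-due factor ä_{x:3} = sum_{k=0}^{2} k_p_x * v^k = 2.782661
APV(future premiums) = 1472 * 2.782661 = 4096.0773
V = 3919.0259 - 4096.0773
= -177.0515


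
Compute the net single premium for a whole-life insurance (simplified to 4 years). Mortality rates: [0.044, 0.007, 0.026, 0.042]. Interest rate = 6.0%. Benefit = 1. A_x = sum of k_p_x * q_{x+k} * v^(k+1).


v = 0.943396
Year 0: k_p_x=1.0, q=0.044, term=0.041509
Year 1: k_p_x=0.956, q=0.007, term=0.005956
Year 2: k_p_x=0.949308, q=0.026, term=0.020723
Year 3: k_p_x=0.924626, q=0.042, term=0.03076
A_x = 0.0989


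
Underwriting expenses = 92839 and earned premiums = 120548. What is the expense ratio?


Expense ratio = expenses / premiums
= 92839 / 120548
= 0.7701


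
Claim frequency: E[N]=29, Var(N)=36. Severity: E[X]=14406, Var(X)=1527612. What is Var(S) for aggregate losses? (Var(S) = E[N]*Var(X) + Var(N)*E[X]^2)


Var(S) = E[N]*Var(X) + Var(N)*E[X]^2
= 29*1527612 + 36*14406^2
= 44300748 + 7471182096
= 7.5155e+09


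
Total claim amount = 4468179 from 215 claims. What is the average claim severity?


severity = total / number
= 4468179 / 215
= 20782.2279


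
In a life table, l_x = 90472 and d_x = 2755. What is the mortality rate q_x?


q_x = d_x / l_x
= 2755 / 90472
= 0.0305


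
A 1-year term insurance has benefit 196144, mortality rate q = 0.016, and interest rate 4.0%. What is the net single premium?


NSP = benefit * q * v
v = 1/(1+i) = 0.961538
NSP = 196144 * 0.016 * 0.961538
= 3017.6


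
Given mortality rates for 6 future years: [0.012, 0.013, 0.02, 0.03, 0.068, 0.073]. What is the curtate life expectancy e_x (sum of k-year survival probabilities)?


e_x = sum_{k=1}^{n} k_p_x
k_p_x values:
  1_p_x = 0.988
  2_p_x = 0.975156
  3_p_x = 0.955653
  4_p_x = 0.926983
  5_p_x = 0.863948
  6_p_x = 0.80088
e_x = 5.5106


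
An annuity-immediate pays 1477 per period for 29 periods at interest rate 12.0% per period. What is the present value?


PV = PMT * (1 - (1+i)^(-n)) / i
= 1477 * (1 - (1+0.12)^(-29)) / 0.12
= 1477 * (1 - 0.037383) / 0.12
= 1477 * 8.021806
= 11848.2075


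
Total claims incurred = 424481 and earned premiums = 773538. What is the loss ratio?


Loss ratio = claims / premiums
= 424481 / 773538
= 0.5488


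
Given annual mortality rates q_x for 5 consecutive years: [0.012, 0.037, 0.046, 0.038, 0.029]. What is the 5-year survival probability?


p_k = 1 - q_k for each year
Survival = product of (1 - q_k)
= 0.988 * 0.963 * 0.954 * 0.962 * 0.971
= 0.8479


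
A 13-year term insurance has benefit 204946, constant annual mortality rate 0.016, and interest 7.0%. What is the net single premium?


NSP = benefit * sum_{k=0}^{n-1} k_p_x * q * v^(k+1)
With constant q=0.016, v=0.934579
Sum = 0.123447
NSP = 204946 * 0.123447
= 25300.0352


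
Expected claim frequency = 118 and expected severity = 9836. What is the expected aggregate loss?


E[S] = E[N] * E[X]
= 118 * 9836
= 1.1606e+06


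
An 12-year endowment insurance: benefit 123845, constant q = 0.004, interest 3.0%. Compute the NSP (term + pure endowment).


Term component = 4830.7634
Pure endowment = 12_p_x * v^12 * benefit = 0.953042 * 0.70138 * 123845 = 82783.5111
NSP = 87614.2745


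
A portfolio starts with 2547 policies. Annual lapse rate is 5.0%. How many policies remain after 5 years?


remaining = initial * (1 - lapse)^years
= 2547 * (1 - 0.05)^5
= 2547 * 0.773781
= 1970.82


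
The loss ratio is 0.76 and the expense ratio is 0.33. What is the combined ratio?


Combined ratio = loss ratio + expense ratio
= 0.76 + 0.33
= 1.09


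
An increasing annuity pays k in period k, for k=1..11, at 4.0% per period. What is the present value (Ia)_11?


(Ia)_n = sum_{k=1}^{n} k * v^k, v = 1/(1+i)
v = 0.961538
Sum computed term by term:
(Ia)_11 = 49.1376


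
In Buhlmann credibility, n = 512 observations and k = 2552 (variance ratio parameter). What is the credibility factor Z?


Z = n / (n + k)
= 512 / (512 + 2552)
= 512 / 3064
= 0.1671


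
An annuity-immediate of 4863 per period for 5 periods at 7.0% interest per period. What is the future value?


FV = PMT * ((1+i)^n - 1) / i
= 4863 * ((1.07)^5 - 1) / 0.07
= 4863 * (1.402552 - 1) / 0.07
= 27965.8438


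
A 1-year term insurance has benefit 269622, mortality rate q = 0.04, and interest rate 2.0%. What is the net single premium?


NSP = benefit * q * v
v = 1/(1+i) = 0.980392
NSP = 269622 * 0.04 * 0.980392
= 10573.4118


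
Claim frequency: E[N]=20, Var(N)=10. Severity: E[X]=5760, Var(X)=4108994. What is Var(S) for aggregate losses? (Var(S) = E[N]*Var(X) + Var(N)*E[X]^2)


Var(S) = E[N]*Var(X) + Var(N)*E[X]^2
= 20*4108994 + 10*5760^2
= 82179880 + 331776000
= 4.1396e+08


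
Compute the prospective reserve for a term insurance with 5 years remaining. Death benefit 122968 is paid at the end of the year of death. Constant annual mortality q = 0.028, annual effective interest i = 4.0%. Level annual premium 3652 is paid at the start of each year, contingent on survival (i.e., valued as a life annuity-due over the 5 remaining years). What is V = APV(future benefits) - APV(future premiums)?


v = 1/(1+i) = 0.961538
APV(future benefits) per unit = sum_{k=0}^{4} k_p_x * q * v^(k+1) = 0.118126
APV(future benefits) = 122968 * 0.118126 = 14525.6809
Life annuity-due factor ä_{x:5} = sum_{k=0}^{4} k_p_x * v^k = 4.387526
APV(future premiums) = 3652 * 4.387526 = 16023.2448
V = 14525.6809 - 16023.2448
= -1497.5639


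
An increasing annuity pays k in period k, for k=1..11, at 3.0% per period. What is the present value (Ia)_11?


(Ia)_n = sum_{k=1}^{n} k * v^k, v = 1/(1+i)
v = 0.970874
Sum computed term by term:
(Ia)_11 = 52.7856


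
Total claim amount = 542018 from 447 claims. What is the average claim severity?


severity = total / number
= 542018 / 447
= 1212.5682


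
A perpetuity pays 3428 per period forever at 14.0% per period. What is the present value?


PV = PMT / i
= 3428 / 0.14
= 24485.7143


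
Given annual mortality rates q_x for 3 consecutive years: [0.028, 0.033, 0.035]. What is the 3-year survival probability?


p_k = 1 - q_k for each year
Survival = product of (1 - q_k)
= 0.972 * 0.967 * 0.965
= 0.907


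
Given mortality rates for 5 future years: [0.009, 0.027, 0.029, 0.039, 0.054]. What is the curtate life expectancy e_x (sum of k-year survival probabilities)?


e_x = sum_{k=1}^{n} k_p_x
k_p_x values:
  1_p_x = 0.991
  2_p_x = 0.964243
  3_p_x = 0.93628
  4_p_x = 0.899765
  5_p_x = 0.851178
e_x = 4.6425


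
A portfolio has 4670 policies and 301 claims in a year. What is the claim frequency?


frequency = claims / policies
= 301 / 4670
= 0.0645


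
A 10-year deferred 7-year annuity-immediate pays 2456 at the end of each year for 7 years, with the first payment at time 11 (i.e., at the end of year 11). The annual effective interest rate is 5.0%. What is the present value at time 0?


PV at time 10 of the 7-year annuity-immediate:
a_n = 2456 * (1-(1+0.05)^(-7))/0.05 = 14211.3331
Discount back 10 years to time 0:
PV = 14211.3331 * (1+0.05)^(-10)
= 14211.3331 * 0.613913
= 8724.5257


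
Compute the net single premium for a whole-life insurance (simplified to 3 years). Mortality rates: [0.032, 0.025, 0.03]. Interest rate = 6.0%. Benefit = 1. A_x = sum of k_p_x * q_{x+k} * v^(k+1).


v = 0.943396
Year 0: k_p_x=1.0, q=0.032, term=0.030189
Year 1: k_p_x=0.968, q=0.025, term=0.021538
Year 2: k_p_x=0.9438, q=0.03, term=0.023773
A_x = 0.0755


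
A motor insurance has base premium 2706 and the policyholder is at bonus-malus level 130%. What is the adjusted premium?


adjusted = base * BM_level / 100
= 2706 * 130 / 100
= 2706 * 1.3
= 3517.8


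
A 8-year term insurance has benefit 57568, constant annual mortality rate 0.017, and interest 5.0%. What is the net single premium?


NSP = benefit * sum_{k=0}^{n-1} k_p_x * q * v^(k+1)
With constant q=0.017, v=0.952381
Sum = 0.104009
NSP = 57568 * 0.104009
= 5987.5652


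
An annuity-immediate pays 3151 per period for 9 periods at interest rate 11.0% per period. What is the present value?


PV = PMT * (1 - (1+i)^(-n)) / i
= 3151 * (1 - (1+0.11)^(-9)) / 0.11
= 3151 * (1 - 0.390925) / 0.11
= 3151 * 5.537048
= 17447.2368


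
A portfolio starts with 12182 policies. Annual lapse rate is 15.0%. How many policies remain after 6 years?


remaining = initial * (1 - lapse)^years
= 12182 * (1 - 0.15)^6
= 12182 * 0.37715
= 4594.4354


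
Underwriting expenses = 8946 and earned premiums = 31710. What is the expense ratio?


Expense ratio = expenses / premiums
= 8946 / 31710
= 0.2821


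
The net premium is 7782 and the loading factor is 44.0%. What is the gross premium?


Gross = net * (1 + loading)
= 7782 * (1 + 0.44)
= 7782 * 1.44
= 11206.08


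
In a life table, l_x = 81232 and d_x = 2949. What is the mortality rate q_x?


q_x = d_x / l_x
= 2949 / 81232
= 0.0363


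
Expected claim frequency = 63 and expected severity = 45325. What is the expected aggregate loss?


E[S] = E[N] * E[X]
= 63 * 45325
= 2.8555e+06


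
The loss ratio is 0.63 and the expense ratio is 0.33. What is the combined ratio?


Combined ratio = loss ratio + expense ratio
= 0.63 + 0.33
= 0.96


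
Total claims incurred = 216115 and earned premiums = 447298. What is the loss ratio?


Loss ratio = claims / premiums
= 216115 / 447298
= 0.4832


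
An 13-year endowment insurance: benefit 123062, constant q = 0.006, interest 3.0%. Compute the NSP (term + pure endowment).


Term component = 7594.8164
Pure endowment = 13_p_x * v^13 * benefit = 0.924747 * 0.680951 * 123062 = 77493.1019
NSP = 85087.9182


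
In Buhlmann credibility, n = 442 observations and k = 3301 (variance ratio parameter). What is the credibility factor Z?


Z = n / (n + k)
= 442 / (442 + 3301)
= 442 / 3743
= 0.1181


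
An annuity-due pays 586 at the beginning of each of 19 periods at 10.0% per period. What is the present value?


PV_due = PMT * (1-(1+i)^(-n))/i * (1+i)
PV_immediate = 4901.8432
PV_due = 4901.8432 * 1.1
= 5392.0275


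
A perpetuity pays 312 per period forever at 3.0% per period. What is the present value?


PV = PMT / i
= 312 / 0.03
= 10400.0


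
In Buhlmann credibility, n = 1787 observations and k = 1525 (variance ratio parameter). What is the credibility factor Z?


Z = n / (n + k)
= 1787 / (1787 + 1525)
= 1787 / 3312
= 0.5396


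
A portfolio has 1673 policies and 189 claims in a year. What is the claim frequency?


frequency = claims / policies
= 189 / 1673
= 0.113


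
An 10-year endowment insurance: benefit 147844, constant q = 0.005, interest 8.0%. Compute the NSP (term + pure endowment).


Term component = 4865.3893
Pure endowment = 10_p_x * v^10 * benefit = 0.95111 * 0.463193 * 147844 = 65132.3813
NSP = 69997.7706


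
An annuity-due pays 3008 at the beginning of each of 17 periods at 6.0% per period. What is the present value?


PV_due = PMT * (1-(1+i)^(-n))/i * (1+i)
PV_immediate = 31515.5971
PV_due = 31515.5971 * 1.06
= 33406.533


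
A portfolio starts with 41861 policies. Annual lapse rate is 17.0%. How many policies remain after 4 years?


remaining = initial * (1 - lapse)^years
= 41861 * (1 - 0.17)^4
= 41861 * 0.474583
= 19866.5278


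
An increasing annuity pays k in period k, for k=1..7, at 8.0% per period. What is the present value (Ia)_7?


(Ia)_n = sum_{k=1}^{n} k * v^k, v = 1/(1+i)
v = 0.925926
Sum computed term by term:
(Ia)_7 = 19.2306


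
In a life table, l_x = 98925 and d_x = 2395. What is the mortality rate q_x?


q_x = d_x / l_x
= 2395 / 98925
= 0.0242


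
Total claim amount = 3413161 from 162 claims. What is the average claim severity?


severity = total / number
= 3413161 / 162
= 21068.8951


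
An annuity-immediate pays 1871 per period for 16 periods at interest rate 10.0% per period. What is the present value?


PV = PMT * (1 - (1+i)^(-n)) / i
= 1871 * (1 - (1+0.1)^(-16)) / 0.1
= 1871 * (1 - 0.217629) / 0.1
= 1871 * 7.823709
= 14638.1589


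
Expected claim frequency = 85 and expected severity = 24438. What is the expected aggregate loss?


E[S] = E[N] * E[X]
= 85 * 24438
= 2.0772e+06


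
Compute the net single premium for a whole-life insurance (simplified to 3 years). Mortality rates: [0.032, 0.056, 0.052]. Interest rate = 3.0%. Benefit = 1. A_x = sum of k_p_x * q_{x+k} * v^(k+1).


v = 0.970874
Year 0: k_p_x=1.0, q=0.032, term=0.031068
Year 1: k_p_x=0.968, q=0.056, term=0.051096
Year 2: k_p_x=0.913792, q=0.052, term=0.043485
A_x = 0.1256


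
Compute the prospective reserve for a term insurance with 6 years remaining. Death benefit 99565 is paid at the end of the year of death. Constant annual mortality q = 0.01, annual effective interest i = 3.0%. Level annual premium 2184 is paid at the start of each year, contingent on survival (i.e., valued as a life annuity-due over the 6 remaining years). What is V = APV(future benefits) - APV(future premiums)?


v = 1/(1+i) = 0.970874
APV(future benefits) per unit = sum_{k=0}^{5} k_p_x * q * v^(k+1) = 0.052881
APV(future benefits) = 99565 * 0.052881 = 5265.1266
Life annuity-due factor ä_{x:6} = sum_{k=0}^{5} k_p_x * v^k = 5.446774
APV(future premiums) = 2184 * 5.446774 = 11895.754
V = 5265.1266 - 11895.754
= -6630.6275


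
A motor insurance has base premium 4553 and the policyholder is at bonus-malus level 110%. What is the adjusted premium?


adjusted = base * BM_level / 100
= 4553 * 110 / 100
= 4553 * 1.1
= 5008.3


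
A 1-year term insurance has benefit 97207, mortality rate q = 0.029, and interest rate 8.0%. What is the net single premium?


NSP = benefit * q * v
v = 1/(1+i) = 0.925926
NSP = 97207 * 0.029 * 0.925926
= 2610.188


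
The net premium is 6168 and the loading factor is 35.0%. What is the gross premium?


Gross = net * (1 + loading)
= 6168 * (1 + 0.35)
= 6168 * 1.35
= 8326.8


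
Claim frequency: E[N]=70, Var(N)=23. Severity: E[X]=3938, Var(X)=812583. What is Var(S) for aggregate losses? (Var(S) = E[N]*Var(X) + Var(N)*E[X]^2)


Var(S) = E[N]*Var(X) + Var(N)*E[X]^2
= 70*812583 + 23*3938^2
= 56880810 + 356680412
= 4.1356e+08


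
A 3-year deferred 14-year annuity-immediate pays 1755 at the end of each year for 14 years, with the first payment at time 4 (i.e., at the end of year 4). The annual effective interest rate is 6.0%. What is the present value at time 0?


PV at time 3 of the 14-year annuity-immediate:
a_n = 1755 * (1-(1+0.06)^(-14))/0.06 = 16312.6968
Discount back 3 years to time 0:
PV = 16312.6968 * (1+0.06)^(-3)
= 16312.6968 * 0.839619
= 13696.4548


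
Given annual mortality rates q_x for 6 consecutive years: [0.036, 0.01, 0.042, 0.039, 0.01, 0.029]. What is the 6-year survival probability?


p_k = 1 - q_k for each year
Survival = product of (1 - q_k)
= 0.964 * 0.99 * 0.958 * 0.961 * 0.99 * 0.971
= 0.8446


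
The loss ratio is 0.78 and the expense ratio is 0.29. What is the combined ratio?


Combined ratio = loss ratio + expense ratio
= 0.78 + 0.29
= 1.07


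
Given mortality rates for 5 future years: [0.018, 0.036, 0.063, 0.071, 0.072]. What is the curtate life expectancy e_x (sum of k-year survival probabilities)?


e_x = sum_{k=1}^{n} k_p_x
k_p_x values:
  1_p_x = 0.982
  2_p_x = 0.946648
  3_p_x = 0.887009
  4_p_x = 0.824032
  5_p_x = 0.764701
e_x = 4.4044


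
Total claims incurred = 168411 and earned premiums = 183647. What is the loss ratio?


Loss ratio = claims / premiums
= 168411 / 183647
= 0.917


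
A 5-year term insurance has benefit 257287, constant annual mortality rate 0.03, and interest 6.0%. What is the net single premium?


NSP = benefit * sum_{k=0}^{n-1} k_p_x * q * v^(k+1)
With constant q=0.03, v=0.943396
Sum = 0.119435
NSP = 257287 * 0.119435
= 30728.9855


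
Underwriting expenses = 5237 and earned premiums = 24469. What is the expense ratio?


Expense ratio = expenses / premiums
= 5237 / 24469
= 0.214


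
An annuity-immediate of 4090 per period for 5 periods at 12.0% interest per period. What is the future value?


FV = PMT * ((1+i)^n - 1) / i
= 4090 * ((1.12)^5 - 1) / 0.12
= 4090 * (1.762342 - 1) / 0.12
= 25983.1457


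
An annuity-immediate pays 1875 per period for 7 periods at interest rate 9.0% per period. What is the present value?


PV = PMT * (1 - (1+i)^(-n)) / i
= 1875 * (1 - (1+0.09)^(-7)) / 0.09
= 1875 * (1 - 0.547034) / 0.09
= 1875 * 5.032953
= 9436.7866


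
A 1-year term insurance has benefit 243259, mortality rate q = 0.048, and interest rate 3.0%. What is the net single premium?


NSP = benefit * q * v
v = 1/(1+i) = 0.970874
NSP = 243259 * 0.048 * 0.970874
= 11336.3417


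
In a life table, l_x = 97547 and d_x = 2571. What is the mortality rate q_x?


q_x = d_x / l_x
= 2571 / 97547
= 0.0264


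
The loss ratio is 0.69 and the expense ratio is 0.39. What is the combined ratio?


Combined ratio = loss ratio + expense ratio
= 0.69 + 0.39
= 1.08


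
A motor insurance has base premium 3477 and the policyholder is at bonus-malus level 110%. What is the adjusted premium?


adjusted = base * BM_level / 100
= 3477 * 110 / 100
= 3477 * 1.1
= 3824.7


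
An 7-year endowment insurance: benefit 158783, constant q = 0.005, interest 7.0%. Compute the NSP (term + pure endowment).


Term component = 4220.6878
Pure endowment = 7_p_x * v^7 * benefit = 0.965521 * 0.62275 * 158783 = 95472.6824
NSP = 99693.3702


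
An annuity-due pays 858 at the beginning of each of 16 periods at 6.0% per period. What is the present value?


PV_due = PMT * (1-(1+i)^(-n))/i * (1+i)
PV_immediate = 8670.8581
PV_due = 8670.8581 * 1.06
= 9191.1096


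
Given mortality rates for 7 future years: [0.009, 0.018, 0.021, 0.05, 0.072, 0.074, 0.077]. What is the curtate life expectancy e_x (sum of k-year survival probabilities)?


e_x = sum_{k=1}^{n} k_p_x
k_p_x values:
  1_p_x = 0.991
  2_p_x = 0.973162
  3_p_x = 0.952726
  4_p_x = 0.905089
  5_p_x = 0.839923
  6_p_x = 0.777769
  7_p_x = 0.71788
e_x = 6.1575


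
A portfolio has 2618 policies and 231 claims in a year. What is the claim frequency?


frequency = claims / policies
= 231 / 2618
= 0.0882


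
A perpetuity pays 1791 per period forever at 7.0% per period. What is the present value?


PV = PMT / i
= 1791 / 0.07
= 25585.7143


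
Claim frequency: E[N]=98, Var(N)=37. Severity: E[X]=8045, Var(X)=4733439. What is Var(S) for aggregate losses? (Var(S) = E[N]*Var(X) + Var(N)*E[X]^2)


Var(S) = E[N]*Var(X) + Var(N)*E[X]^2
= 98*4733439 + 37*8045^2
= 463877022 + 2394714925
= 2.8586e+09


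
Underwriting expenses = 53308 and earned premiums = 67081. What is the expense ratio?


Expense ratio = expenses / premiums
= 53308 / 67081
= 0.7947


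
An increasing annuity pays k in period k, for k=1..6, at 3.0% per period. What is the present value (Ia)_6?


(Ia)_n = sum_{k=1}^{n} k * v^k, v = 1/(1+i)
v = 0.970874
Sum computed term by term:
(Ia)_6 = 18.4934


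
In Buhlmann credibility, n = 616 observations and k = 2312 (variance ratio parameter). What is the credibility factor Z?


Z = n / (n + k)
= 616 / (616 + 2312)
= 616 / 2928
= 0.2104


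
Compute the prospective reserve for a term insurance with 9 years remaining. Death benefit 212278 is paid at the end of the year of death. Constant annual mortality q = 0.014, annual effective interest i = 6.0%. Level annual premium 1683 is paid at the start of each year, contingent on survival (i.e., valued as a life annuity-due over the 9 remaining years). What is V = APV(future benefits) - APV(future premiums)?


v = 1/(1+i) = 0.943396
APV(future benefits) per unit = sum_{k=0}^{8} k_p_x * q * v^(k+1) = 0.090553
APV(future benefits) = 212278 * 0.090553 = 19222.4349
Life annuity-due factor ä_{x:9} = sum_{k=0}^{8} k_p_x * v^k = 6.856165
APV(future premiums) = 1683 * 6.856165 = 11538.9252
V = 19222.4349 - 11538.9252
= 7683.5097


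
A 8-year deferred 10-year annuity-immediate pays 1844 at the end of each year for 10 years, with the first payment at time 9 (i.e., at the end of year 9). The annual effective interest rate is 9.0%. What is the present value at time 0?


PV at time 8 of the 10-year annuity-immediate:
a_n = 1844 * (1-(1+0.09)^(-10))/0.09 = 11834.1608
Discount back 8 years to time 0:
PV = 11834.1608 * (1+0.09)^(-8)
= 11834.1608 * 0.501866
= 5939.1663


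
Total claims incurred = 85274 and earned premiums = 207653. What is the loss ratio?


Loss ratio = claims / premiums
= 85274 / 207653
= 0.4107


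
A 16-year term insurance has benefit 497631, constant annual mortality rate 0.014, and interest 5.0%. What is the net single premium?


NSP = benefit * sum_{k=0}^{n-1} k_p_x * q * v^(k+1)
With constant q=0.014, v=0.952381
Sum = 0.138776
NSP = 497631 * 0.138776
= 69059.1391


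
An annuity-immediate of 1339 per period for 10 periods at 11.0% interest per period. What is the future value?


FV = PMT * ((1+i)^n - 1) / i
= 1339 * ((1.11)^10 - 1) / 0.11
= 1339 * (2.839421 - 1) / 0.11
= 22390.77


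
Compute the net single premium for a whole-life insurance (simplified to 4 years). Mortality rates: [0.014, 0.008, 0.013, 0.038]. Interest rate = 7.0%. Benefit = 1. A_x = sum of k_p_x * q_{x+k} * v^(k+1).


v = 0.934579
Year 0: k_p_x=1.0, q=0.014, term=0.013084
Year 1: k_p_x=0.986, q=0.008, term=0.00689
Year 2: k_p_x=0.978112, q=0.013, term=0.01038
Year 3: k_p_x=0.965397, q=0.038, term=0.027987
A_x = 0.0583


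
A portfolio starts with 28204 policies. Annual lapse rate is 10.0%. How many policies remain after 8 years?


remaining = initial * (1 - lapse)^years
= 28204 * (1 - 0.1)^8
= 28204 * 0.430467
= 12140.8972


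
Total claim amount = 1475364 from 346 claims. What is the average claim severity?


severity = total / number
= 1475364 / 346
= 4264.0578


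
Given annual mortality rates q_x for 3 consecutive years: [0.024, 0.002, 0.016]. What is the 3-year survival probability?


p_k = 1 - q_k for each year
Survival = product of (1 - q_k)
= 0.976 * 0.998 * 0.984
= 0.9585


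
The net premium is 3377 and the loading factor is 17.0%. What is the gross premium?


Gross = net * (1 + loading)
= 3377 * (1 + 0.17)
= 3377 * 1.17
= 3951.09


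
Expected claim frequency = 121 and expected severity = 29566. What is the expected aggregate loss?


E[S] = E[N] * E[X]
= 121 * 29566
= 3.5775e+06


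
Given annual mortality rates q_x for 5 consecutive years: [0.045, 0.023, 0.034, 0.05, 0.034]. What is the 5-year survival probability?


p_k = 1 - q_k for each year
Survival = product of (1 - q_k)
= 0.955 * 0.977 * 0.966 * 0.95 * 0.966
= 0.8271


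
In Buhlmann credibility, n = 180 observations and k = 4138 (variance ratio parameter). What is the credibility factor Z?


Z = n / (n + k)
= 180 / (180 + 4138)
= 180 / 4318
= 0.0417


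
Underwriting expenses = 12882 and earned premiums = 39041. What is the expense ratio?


Expense ratio = expenses / premiums
= 12882 / 39041
= 0.33


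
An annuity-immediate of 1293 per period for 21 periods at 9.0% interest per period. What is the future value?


FV = PMT * ((1+i)^n - 1) / i
= 1293 * ((1.09)^21 - 1) / 0.09
= 1293 * (6.108808 - 1) / 0.09
= 73396.5378


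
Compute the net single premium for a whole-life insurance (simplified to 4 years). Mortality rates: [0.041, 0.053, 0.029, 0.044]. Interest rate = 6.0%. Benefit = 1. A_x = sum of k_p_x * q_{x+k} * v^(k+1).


v = 0.943396
Year 0: k_p_x=1.0, q=0.041, term=0.038679
Year 1: k_p_x=0.959, q=0.053, term=0.045236
Year 2: k_p_x=0.908173, q=0.029, term=0.022113
Year 3: k_p_x=0.881836, q=0.044, term=0.030734
A_x = 0.1368


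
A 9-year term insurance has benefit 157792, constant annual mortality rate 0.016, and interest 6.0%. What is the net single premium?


NSP = benefit * sum_{k=0}^{n-1} k_p_x * q * v^(k+1)
With constant q=0.016, v=0.943396
Sum = 0.102753
NSP = 157792 * 0.102753
= 16213.6701


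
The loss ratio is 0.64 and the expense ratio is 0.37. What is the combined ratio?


Combined ratio = loss ratio + expense ratio
= 0.64 + 0.37
= 1.01


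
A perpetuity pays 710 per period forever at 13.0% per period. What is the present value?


PV = PMT / i
= 710 / 0.13
= 5461.5385


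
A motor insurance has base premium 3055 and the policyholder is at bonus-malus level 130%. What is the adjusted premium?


adjusted = base * BM_level / 100
= 3055 * 130 / 100
= 3055 * 1.3
= 3971.5


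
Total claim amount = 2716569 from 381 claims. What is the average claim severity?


severity = total / number
= 2716569 / 381
= 7130.1024


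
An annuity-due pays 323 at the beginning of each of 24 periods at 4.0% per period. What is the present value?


PV_due = PMT * (1-(1+i)^(-n))/i * (1+i)
PV_immediate = 4924.7691
PV_due = 4924.7691 * 1.04
= 5121.7599


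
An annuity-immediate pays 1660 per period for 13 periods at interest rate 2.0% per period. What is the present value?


PV = PMT * (1 - (1+i)^(-n)) / i
= 1660 * (1 - (1+0.02)^(-13)) / 0.02
= 1660 * (1 - 0.773033) / 0.02
= 1660 * 11.348374
= 18838.3004


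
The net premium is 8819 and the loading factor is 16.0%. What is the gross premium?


Gross = net * (1 + loading)
= 8819 * (1 + 0.16)
= 8819 * 1.16
= 10230.04


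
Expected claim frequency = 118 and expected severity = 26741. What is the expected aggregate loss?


E[S] = E[N] * E[X]
= 118 * 26741
= 3.1554e+06


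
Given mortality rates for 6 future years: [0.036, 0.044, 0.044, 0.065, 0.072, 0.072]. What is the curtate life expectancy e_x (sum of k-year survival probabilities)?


e_x = sum_{k=1}^{n} k_p_x
k_p_x values:
  1_p_x = 0.964
  2_p_x = 0.921584
  3_p_x = 0.881034
  4_p_x = 0.823767
  5_p_x = 0.764456
  6_p_x = 0.709415
e_x = 5.0643


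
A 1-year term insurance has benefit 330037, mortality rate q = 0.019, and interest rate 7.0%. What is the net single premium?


NSP = benefit * q * v
v = 1/(1+i) = 0.934579
NSP = 330037 * 0.019 * 0.934579
= 5860.4701


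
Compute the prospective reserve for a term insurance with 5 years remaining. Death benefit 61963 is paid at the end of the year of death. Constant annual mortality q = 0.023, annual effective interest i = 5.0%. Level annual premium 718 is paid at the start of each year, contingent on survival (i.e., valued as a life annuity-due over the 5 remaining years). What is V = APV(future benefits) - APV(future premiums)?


v = 1/(1+i) = 0.952381
APV(future benefits) per unit = sum_{k=0}^{4} k_p_x * q * v^(k+1) = 0.095317
APV(future benefits) = 61963 * 0.095317 = 5906.1441
Life annuity-due factor ä_{x:5} = sum_{k=0}^{4} k_p_x * v^k = 4.351441
APV(future premiums) = 718 * 4.351441 = 3124.3344
V = 5906.1441 - 3124.3344
= 2781.8097


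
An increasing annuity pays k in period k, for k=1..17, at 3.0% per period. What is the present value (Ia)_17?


(Ia)_n = sum_{k=1}^{n} k * v^k, v = 1/(1+i)
v = 0.970874
Sum computed term by term:
(Ia)_17 = 109.1941


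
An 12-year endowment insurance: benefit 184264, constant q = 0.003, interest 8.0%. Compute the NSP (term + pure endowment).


Term component = 4108.9682
Pure endowment = 12_p_x * v^12 * benefit = 0.964588 * 0.397114 * 184264 = 70582.5474
NSP = 74691.5156


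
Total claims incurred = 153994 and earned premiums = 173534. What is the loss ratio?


Loss ratio = claims / premiums
= 153994 / 173534
= 0.8874


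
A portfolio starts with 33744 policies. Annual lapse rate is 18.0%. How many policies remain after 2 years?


remaining = initial * (1 - lapse)^years
= 33744 * (1 - 0.18)^2
= 33744 * 0.6724
= 22689.4656


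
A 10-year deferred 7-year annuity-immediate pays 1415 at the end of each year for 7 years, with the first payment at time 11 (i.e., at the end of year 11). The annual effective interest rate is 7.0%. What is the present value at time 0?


PV at time 10 of the 7-year annuity-immediate:
a_n = 1415 * (1-(1+0.07)^(-7))/0.07 = 7625.8445
Discount back 10 years to time 0:
PV = 7625.8445 * (1+0.07)^(-10)
= 7625.8445 * 0.508349
= 3876.5927


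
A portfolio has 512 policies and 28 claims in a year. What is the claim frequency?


frequency = claims / policies
= 28 / 512
= 0.0547


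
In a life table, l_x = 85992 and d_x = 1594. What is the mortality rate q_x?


q_x = d_x / l_x
= 1594 / 85992
= 0.0185


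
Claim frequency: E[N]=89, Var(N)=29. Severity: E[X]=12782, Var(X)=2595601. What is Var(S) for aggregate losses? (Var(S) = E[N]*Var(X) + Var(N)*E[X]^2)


Var(S) = E[N]*Var(X) + Var(N)*E[X]^2
= 89*2595601 + 29*12782^2
= 231008489 + 4738006196
= 4.9690e+09


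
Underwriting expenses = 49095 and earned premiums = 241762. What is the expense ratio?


Expense ratio = expenses / premiums
= 49095 / 241762
= 0.2031


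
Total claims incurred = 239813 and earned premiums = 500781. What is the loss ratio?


Loss ratio = claims / premiums
= 239813 / 500781
= 0.4789


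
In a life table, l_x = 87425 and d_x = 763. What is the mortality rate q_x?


q_x = d_x / l_x
= 763 / 87425
= 0.0087


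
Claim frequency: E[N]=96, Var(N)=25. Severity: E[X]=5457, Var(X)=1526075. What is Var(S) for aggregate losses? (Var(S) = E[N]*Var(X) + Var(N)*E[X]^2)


Var(S) = E[N]*Var(X) + Var(N)*E[X]^2
= 96*1526075 + 25*5457^2
= 146503200 + 744471225
= 8.9097e+08


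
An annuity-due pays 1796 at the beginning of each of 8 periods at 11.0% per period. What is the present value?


PV_due = PMT * (1-(1+i)^(-n))/i * (1+i)
PV_immediate = 9242.4365
PV_due = 9242.4365 * 1.11
= 10259.1045


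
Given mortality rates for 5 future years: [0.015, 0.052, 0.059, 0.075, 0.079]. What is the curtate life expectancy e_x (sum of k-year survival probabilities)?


e_x = sum_{k=1}^{n} k_p_x
k_p_x values:
  1_p_x = 0.985
  2_p_x = 0.93378
  3_p_x = 0.878687
  4_p_x = 0.812785
  5_p_x = 0.748575
e_x = 4.3588


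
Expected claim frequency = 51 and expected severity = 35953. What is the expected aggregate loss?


E[S] = E[N] * E[X]
= 51 * 35953
= 1.8336e+06


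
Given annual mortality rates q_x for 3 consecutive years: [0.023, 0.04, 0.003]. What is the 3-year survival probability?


p_k = 1 - q_k for each year
Survival = product of (1 - q_k)
= 0.977 * 0.96 * 0.997
= 0.9351


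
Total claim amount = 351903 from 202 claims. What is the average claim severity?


severity = total / number
= 351903 / 202
= 1742.0941


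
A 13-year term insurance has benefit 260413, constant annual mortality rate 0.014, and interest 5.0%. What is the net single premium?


NSP = benefit * sum_{k=0}^{n-1} k_p_x * q * v^(k+1)
With constant q=0.014, v=0.952381
Sum = 0.12217
NSP = 260413 * 0.12217
= 31814.6639


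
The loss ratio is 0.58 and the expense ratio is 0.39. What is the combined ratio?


Combined ratio = loss ratio + expense ratio
= 0.58 + 0.39
= 0.97


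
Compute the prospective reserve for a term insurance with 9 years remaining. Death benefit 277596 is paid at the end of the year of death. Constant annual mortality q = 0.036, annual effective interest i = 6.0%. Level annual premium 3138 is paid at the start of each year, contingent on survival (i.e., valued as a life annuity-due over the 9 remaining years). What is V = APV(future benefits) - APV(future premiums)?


v = 1/(1+i) = 0.943396
APV(future benefits) per unit = sum_{k=0}^{8} k_p_x * q * v^(k+1) = 0.215422
APV(future benefits) = 277596 * 0.215422 = 59800.4112
Life annuity-due factor ä_{x:9} = sum_{k=0}^{8} k_p_x * v^k = 6.342994
APV(future premiums) = 3138 * 6.342994 = 19904.3166
V = 59800.4112 - 19904.3166
= 39896.0946


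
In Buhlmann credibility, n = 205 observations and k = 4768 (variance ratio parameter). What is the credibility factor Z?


Z = n / (n + k)
= 205 / (205 + 4768)
= 205 / 4973
= 0.0412


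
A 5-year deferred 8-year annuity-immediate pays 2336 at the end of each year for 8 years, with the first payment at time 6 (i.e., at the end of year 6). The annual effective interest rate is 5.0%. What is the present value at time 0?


PV at time 5 of the 8-year annuity-immediate:
a_n = 2336 * (1-(1+0.05)^(-8))/0.05 = 15098.065
Discount back 5 years to time 0:
PV = 15098.065 * (1+0.05)^(-5)
= 15098.065 * 0.783526
= 11829.729


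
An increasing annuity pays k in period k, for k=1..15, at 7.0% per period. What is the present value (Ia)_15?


(Ia)_n = sum_{k=1}^{n} k * v^k, v = 1/(1+i)
v = 0.934579
Sum computed term by term:
(Ia)_15 = 61.554


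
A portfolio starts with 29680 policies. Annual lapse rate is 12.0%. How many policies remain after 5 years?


remaining = initial * (1 - lapse)^years
= 29680 * (1 - 0.12)^5
= 29680 * 0.527732
= 15663.0833


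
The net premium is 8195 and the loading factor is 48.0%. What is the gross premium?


Gross = net * (1 + loading)
= 8195 * (1 + 0.48)
= 8195 * 1.48
= 12128.6


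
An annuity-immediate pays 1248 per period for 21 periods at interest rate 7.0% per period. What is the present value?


PV = PMT * (1 - (1+i)^(-n)) / i
= 1248 * (1 - (1+0.07)^(-21)) / 0.07
= 1248 * (1 - 0.241513) / 0.07
= 1248 * 10.835527
= 13522.7381


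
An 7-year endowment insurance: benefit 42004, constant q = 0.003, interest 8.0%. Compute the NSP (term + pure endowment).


Term component = 650.7885
Pure endowment = 7_p_x * v^7 * benefit = 0.979188 * 0.58349 * 42004 = 23998.8521
NSP = 24649.6406


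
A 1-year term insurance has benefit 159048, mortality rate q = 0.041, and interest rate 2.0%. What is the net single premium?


NSP = benefit * q * v
v = 1/(1+i) = 0.980392
NSP = 159048 * 0.041 * 0.980392
= 6393.1059


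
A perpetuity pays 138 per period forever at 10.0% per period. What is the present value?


PV = PMT / i
= 138 / 0.1
= 1380.0


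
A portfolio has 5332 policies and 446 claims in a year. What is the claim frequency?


frequency = claims / policies
= 446 / 5332
= 0.0836


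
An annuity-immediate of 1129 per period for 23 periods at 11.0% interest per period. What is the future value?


FV = PMT * ((1+i)^n - 1) / i
= 1129 * ((1.11)^23 - 1) / 0.11
= 1129 * (11.026267 - 1) / 0.11
= 102905.9605


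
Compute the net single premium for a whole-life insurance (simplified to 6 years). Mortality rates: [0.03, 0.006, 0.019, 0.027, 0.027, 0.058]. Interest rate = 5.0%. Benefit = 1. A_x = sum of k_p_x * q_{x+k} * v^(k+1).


v = 0.952381
Year 0: k_p_x=1.0, q=0.03, term=0.028571
Year 1: k_p_x=0.97, q=0.006, term=0.005279
Year 2: k_p_x=0.96418, q=0.019, term=0.015825
Year 3: k_p_x=0.945861, q=0.027, term=0.02101
Year 4: k_p_x=0.920322, q=0.027, term=0.01947
Year 5: k_p_x=0.895474, q=0.058, term=0.038757
A_x = 0.1289


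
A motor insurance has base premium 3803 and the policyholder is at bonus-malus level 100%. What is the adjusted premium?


adjusted = base * BM_level / 100
= 3803 * 100 / 100
= 3803 * 1.0
= 3803.0


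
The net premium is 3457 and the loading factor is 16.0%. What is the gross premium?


Gross = net * (1 + loading)
= 3457 * (1 + 0.16)
= 3457 * 1.16
= 4010.12


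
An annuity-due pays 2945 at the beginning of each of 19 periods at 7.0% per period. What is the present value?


PV_due = PMT * (1-(1+i)^(-n))/i * (1+i)
PV_immediate = 30438.328
PV_due = 30438.328 * 1.07
= 32569.0109


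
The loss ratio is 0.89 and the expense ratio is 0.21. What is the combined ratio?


Combined ratio = loss ratio + expense ratio
= 0.89 + 0.21
= 1.1


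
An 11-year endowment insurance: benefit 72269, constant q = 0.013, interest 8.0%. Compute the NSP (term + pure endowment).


Term component = 6350.3171
Pure endowment = 11_p_x * v^11 * benefit = 0.865942 * 0.428883 * 72269 = 26839.8086
NSP = 33190.1257


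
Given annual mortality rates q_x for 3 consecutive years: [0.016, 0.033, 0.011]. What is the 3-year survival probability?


p_k = 1 - q_k for each year
Survival = product of (1 - q_k)
= 0.984 * 0.967 * 0.989
= 0.9411


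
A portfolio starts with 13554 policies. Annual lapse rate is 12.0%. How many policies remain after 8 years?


remaining = initial * (1 - lapse)^years
= 13554 * (1 - 0.12)^8
= 13554 * 0.359635
= 4874.4863


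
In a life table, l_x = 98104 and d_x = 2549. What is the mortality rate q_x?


q_x = d_x / l_x
= 2549 / 98104
= 0.026


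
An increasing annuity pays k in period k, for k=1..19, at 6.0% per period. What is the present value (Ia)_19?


(Ia)_n = sum_{k=1}^{n} k * v^k, v = 1/(1+i)
v = 0.943396
Sum computed term by term:
(Ia)_19 = 92.4643


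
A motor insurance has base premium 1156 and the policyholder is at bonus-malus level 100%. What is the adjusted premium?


adjusted = base * BM_level / 100
= 1156 * 100 / 100
= 1156 * 1.0
= 1156.0
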